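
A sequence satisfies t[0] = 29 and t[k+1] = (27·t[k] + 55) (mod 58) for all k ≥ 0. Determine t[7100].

Listing terms: t[0] = 29,  t[1] = 26,  t[2] = 3,  t[3] = 20,  t[4] = 15,  t[5] = 54,  t[6] = 5,  t[7] = 16,  t[8] = 23,  t[9] = 38,  t[10] = 37,  t[11] = 10,  t[12] = 35,  t[13] = 14,  t[14] = 27,  t[15] = 30,  t[16] = 53,  t[17] = 36,  t[18] = 41,  t[19] = 2,  t[20] = 51,  t[21] = 40,  t[22] = 33,  t[23] = 18,  t[24] = 19,  t[25] = 46,  t[26] = 21,  t[27] = 42,  t[28] = 29.
Since t[28] = t[0] = 29, the sequence is periodic with period 28.
(7100 - 0) mod 28 = 16, so t[7100] = t[16] = 53.

53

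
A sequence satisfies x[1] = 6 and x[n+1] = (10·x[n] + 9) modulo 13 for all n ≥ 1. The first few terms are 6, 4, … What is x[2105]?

7

Computing terms: x[1] = 6,  x[2] = 4,  x[3] = 10,  x[4] = 5,  x[5] = 7,  x[6] = 1,  x[7] = 6.
The sequence repeats with period 6.
(2105 - 1) mod 6 = 4, so x[2105] = x[5] = 7.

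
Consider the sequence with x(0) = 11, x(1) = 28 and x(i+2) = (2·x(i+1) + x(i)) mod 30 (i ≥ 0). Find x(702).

29

Listing terms: x(0) = 11, x(1) = 28, x(2) = 7, x(3) = 12, x(4) = 1, x(5) = 14, x(6) = 29, x(7) = 12, x(8) = 23, x(9) = 28, x(10) = 19, x(11) = 6, x(12) = 1, x(13) = 8, x(14) = 17, x(15) = 12, x(16) = 11, x(17) = 4, x(18) = 19, x(19) = 12, x(20) = 13, x(21) = 8, x(22) = 29, x(23) = 6, x(24) = 11, x(25) = 28.
Since (x(24), x(25)) = (x(0), x(1)) = (11, 28) (two consecutive terms determine the rest), the sequence is periodic with period 24.
(702 - 0) mod 24 = 6, so x(702) = x(6) = 29.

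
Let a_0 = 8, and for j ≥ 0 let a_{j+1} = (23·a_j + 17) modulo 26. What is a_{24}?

Computing terms: a_0 = 8, a_1 = 19, a_2 = 12, a_3 = 7, a_4 = 22, a_5 = 3, a_6 = 8.
The sequence repeats with period 6.
(24 - 0) mod 6 = 0, so a_{24} = a_0 = 8.

8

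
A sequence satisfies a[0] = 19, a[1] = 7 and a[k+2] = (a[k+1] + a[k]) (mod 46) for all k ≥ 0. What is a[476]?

28

We have a[0] = 19, a[1] = 7, a[2] = 26, a[3] = 33, a[4] = 13, a[5] = 0, a[6] = 13, a[7] = 13, a[8] = 26, a[9] = 39, a[10] = 19, a[11] = 12, a[12] = 31, a[13] = 43, a[14] = 28, a[15] = 25, a[16] = 7, a[17] = 32, a[18] = 39, a[19] = 25, a[20] = 18, a[21] = 43, a[22] = 15, a[23] = 12, a[24] = 27, a[25] = 39, a[26] = 20, a[27] = 13, a[28] = 33, a[29] = 0, a[30] = 33, a[31] = 33, a[32] = 20, a[33] = 7, a[34] = 27, a[35] = 34, a[36] = 15, a[37] = 3, a[38] = 18, a[39] = 21, a[40] = 39, a[41] = 14, a[42] = 7, a[43] = 21, a[44] = 28, a[45] = 3, a[46] = 31, a[47] = 34, a[48] = 19, a[49] = 7.
The sequence repeats with period 48.
So a[476] = a[0 + ((476-0) mod 48)] = a[44] = 28.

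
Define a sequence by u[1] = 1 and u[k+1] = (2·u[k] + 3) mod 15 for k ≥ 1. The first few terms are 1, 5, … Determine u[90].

5

u[1] = 1,  u[2] = 5,  u[3] = 13,  u[4] = 14,  u[5] = 1.
The sequence repeats with period 4.
(90 - 1) mod 4 = 1, so u[90] = u[2] = 5.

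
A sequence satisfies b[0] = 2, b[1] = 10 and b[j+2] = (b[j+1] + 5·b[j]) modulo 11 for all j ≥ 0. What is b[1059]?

Computing terms: b[0] = 2, b[1] = 10, b[2] = 9, b[3] = 4, b[4] = 5, b[5] = 3, b[6] = 6, b[7] = 10, b[8] = 7, b[9] = 2, b[10] = 4, b[11] = 3, b[12] = 1, b[13] = 5, b[14] = 10, b[15] = 2, b[16] = 8, b[17] = 7, b[18] = 3, b[19] = 5, b[20] = 9, b[21] = 1, b[22] = 2, b[23] = 7, b[24] = 6, b[25] = 8, b[26] = 5, b[27] = 1, b[28] = 4, b[29] = 9, b[30] = 7, b[31] = 8, b[32] = 10, b[33] = 6, b[34] = 1, b[35] = 9, b[36] = 3, b[37] = 4, b[38] = 8, b[39] = 6, b[40] = 2, b[41] = 10.
Since (b[40], b[41]) = (b[0], b[1]) = (2, 10) (two consecutive terms determine the rest), the sequence is periodic with period 40.
So b[1059] = b[0 + ((1059-0) mod 40)] = b[19] = 5.

5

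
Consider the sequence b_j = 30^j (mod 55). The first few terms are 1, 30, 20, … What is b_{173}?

b_0 = 1,  b_1 = 30,  b_2 = 20,  b_3 = 50,  b_4 = 15,  b_5 = 10,  b_6 = 25,  b_7 = 35,  b_8 = 5,  b_9 = 40,  b_{10} = 45,  b_{11} = 30.
Since b_{11} = b_1 = 30, the sequence is eventually periodic: after a pre-period of length 1 it cycles with period 10.
For j ≥ 1, b_j depends only on (j - 1) mod 10. (173 - 1) mod 10 = 2, so b_{173} = b_3 = 50.

50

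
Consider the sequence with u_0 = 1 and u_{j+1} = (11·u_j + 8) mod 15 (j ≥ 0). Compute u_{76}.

We have u_0 = 1, u_1 = 4, u_2 = 7, u_3 = 10, u_4 = 13, u_5 = 1.
The sequence repeats with period 5.
So u_{76} = u_{0 + ((76-0) mod 5)} = u_1 = 4.

4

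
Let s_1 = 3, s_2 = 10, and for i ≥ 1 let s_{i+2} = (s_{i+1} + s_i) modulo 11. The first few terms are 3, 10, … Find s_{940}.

Listing terms: s_1 = 3, s_2 = 10, s_3 = 2, s_4 = 1, s_5 = 3, s_6 = 4, s_7 = 7, s_8 = 0, s_9 = 7, s_{10} = 7, s_{11} = 3, s_{12} = 10.
The sequence repeats with period 10.
(940 - 1) mod 10 = 9, so s_{940} = s_{10} = 7.

7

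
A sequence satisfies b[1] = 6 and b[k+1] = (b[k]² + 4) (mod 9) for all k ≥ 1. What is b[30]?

2

We have b[1] = 6,  b[2] = 4,  b[3] = 2,  b[4] = 8,  b[5] = 5,  b[6] = 2.
Since b[6] = b[3] = 2, the sequence is eventually periodic: after a pre-period of length 2 it cycles with period 3.
For k ≥ 3, b[k] depends only on (k - 3) mod 3. (30 - 3) mod 3 = 0, so b[30] = b[3] = 2.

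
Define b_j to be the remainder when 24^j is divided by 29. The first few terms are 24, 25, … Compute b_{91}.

Listing terms: b_1 = 24,  b_2 = 25,  b_3 = 20,  b_4 = 16,  b_5 = 7,  b_6 = 23,  b_7 = 1,  b_8 = 24.
The sequence repeats with period 7.
(91 - 1) mod 7 = 6, so b_{91} = b_7 = 1.

1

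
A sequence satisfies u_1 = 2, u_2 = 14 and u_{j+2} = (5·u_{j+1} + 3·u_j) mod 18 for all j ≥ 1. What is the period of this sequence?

u_1 = 2; u_2 = 14; u_3 = 4; u_4 = 8; u_5 = 16; u_6 = 14; u_7 = 10; u_8 = 2; u_9 = 4; u_{10} = 8.
Since (u_9, u_{10}) = (u_3, u_4) = (4, 8) (two consecutive terms determine the rest), the sequence is eventually periodic: after a pre-period of length 2 it cycles with period 6.

6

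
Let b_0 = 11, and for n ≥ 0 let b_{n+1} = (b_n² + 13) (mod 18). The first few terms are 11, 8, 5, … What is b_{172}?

b_0 = 11, b_1 = 8, b_2 = 5, b_3 = 2, b_4 = 17, b_5 = 14, b_6 = 11.
The sequence repeats with period 6.
So b_{172} = b_{0 + ((172-0) mod 6)} = b_4 = 17.

17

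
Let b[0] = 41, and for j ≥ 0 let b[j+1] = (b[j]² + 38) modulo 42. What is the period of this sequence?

6

We have b[0] = 41, b[1] = 39, b[2] = 5, b[3] = 21, b[4] = 17, b[5] = 33, b[6] = 35, b[7] = 3, b[8] = 5.
Since b[8] = b[2] = 5, the sequence is eventually periodic: after a pre-period of length 2 it cycles with period 6.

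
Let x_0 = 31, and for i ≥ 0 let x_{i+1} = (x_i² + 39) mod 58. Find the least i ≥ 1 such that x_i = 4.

Computing terms: x_0 = 31, x_1 = 14, x_2 = 3, x_3 = 48, x_4 = 23, x_5 = 46, x_6 = 9, x_7 = 4, x_8 = 55, x_9 = 48.
Since x_9 = x_3 = 48, the sequence is eventually periodic: after a pre-period of length 3 it cycles with period 6.
The value 4 first appears (with i ≥ 1) at x_7.

7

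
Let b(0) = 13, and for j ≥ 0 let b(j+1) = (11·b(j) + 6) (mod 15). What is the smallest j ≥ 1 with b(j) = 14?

b(0) = 13, b(1) = 14, b(2) = 10, b(3) = 11, b(4) = 7, b(5) = 8, b(6) = 4, b(7) = 5, b(8) = 1, b(9) = 2, b(10) = 13.
The sequence repeats with period 10.
The value 14 first appears (with j ≥ 1) at b(1).

1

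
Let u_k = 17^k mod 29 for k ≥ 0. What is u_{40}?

1

Listing terms: u_0 = 1,  u_1 = 17,  u_2 = 28,  u_3 = 12,  u_4 = 1.
The sequence repeats with period 4.
(40 - 0) mod 4 = 0, so u_{40} = u_0 = 1.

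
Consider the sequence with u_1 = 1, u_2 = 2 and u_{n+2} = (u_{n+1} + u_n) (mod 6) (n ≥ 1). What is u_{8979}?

3

Listing terms: u_1 = 1, u_2 = 2, u_3 = 3, u_4 = 5, u_5 = 2, u_6 = 1, u_7 = 3, u_8 = 4, u_9 = 1, u_{10} = 5, u_{11} = 0, u_{12} = 5, u_{13} = 5, u_{14} = 4, u_{15} = 3, u_{16} = 1, u_{17} = 4, u_{18} = 5, u_{19} = 3, u_{20} = 2, u_{21} = 5, u_{22} = 1, u_{23} = 0, u_{24} = 1, u_{25} = 1, u_{26} = 2.
Since (u_{25}, u_{26}) = (u_1, u_2) = (1, 2) (two consecutive terms determine the rest), the sequence is periodic with period 24.
(8979 - 1) mod 24 = 2, so u_{8979} = u_3 = 3.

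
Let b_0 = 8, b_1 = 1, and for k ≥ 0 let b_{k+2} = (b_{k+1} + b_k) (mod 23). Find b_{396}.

5

Computing terms: b_0 = 8,  b_1 = 1,  b_2 = 9,  b_3 = 10,  b_4 = 19,  b_5 = 6,  b_6 = 2,  b_7 = 8,  b_8 = 10,  b_9 = 18,  b_{10} = 5,  b_{11} = 0,  b_{12} = 5,  b_{13} = 5,  b_{14} = 10,  b_{15} = 15,  b_{16} = 2,  b_{17} = 17,  b_{18} = 19,  b_{19} = 13,  b_{20} = 9,  b_{21} = 22,  b_{22} = 8,  b_{23} = 7,  b_{24} = 15,  b_{25} = 22,  b_{26} = 14,  b_{27} = 13,  b_{28} = 4,  b_{29} = 17,  b_{30} = 21,  b_{31} = 15,  b_{32} = 13,  b_{33} = 5,  b_{34} = 18,  b_{35} = 0,  b_{36} = 18,  b_{37} = 18,  b_{38} = 13,  b_{39} = 8,  b_{40} = 21,  b_{41} = 6,  b_{42} = 4,  b_{43} = 10,  b_{44} = 14,  b_{45} = 1,  b_{46} = 15,  b_{47} = 16,  b_{48} = 8,  b_{49} = 1.
The sequence repeats with period 48.
So b_{396} = b_{0 + ((396-0) mod 48)} = b_{12} = 5.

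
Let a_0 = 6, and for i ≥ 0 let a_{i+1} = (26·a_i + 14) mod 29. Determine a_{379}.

We have a_0 = 6,  a_1 = 25,  a_2 = 26,  a_3 = 23,  a_4 = 3,  a_5 = 5,  a_6 = 28,  a_7 = 17,  a_8 = 21,  a_9 = 9,  a_{10} = 16,  a_{11} = 24,  a_{12} = 0,  a_{13} = 14,  a_{14} = 1,  a_{15} = 11,  a_{16} = 10,  a_{17} = 13,  a_{18} = 4,  a_{19} = 2,  a_{20} = 8,  a_{21} = 19,  a_{22} = 15,  a_{23} = 27,  a_{24} = 20,  a_{25} = 12,  a_{26} = 7,  a_{27} = 22,  a_{28} = 6.
The sequence repeats with period 28.
(379 - 0) mod 28 = 15, so a_{379} = a_{15} = 11.

11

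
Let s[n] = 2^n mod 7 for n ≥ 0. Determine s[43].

We have s[0] = 1, s[1] = 2, s[2] = 4, s[3] = 1.
The sequence repeats with period 3.
(43 - 0) mod 3 = 1, so s[43] = s[1] = 2.

2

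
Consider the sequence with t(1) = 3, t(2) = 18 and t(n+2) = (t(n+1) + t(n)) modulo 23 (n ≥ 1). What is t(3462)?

We have t(1) = 3, t(2) = 18, t(3) = 21, t(4) = 16, t(5) = 14, t(6) = 7, t(7) = 21, t(8) = 5, t(9) = 3, t(10) = 8, t(11) = 11, t(12) = 19, t(13) = 7, t(14) = 3, t(15) = 10, t(16) = 13, t(17) = 0, t(18) = 13, t(19) = 13, t(20) = 3, t(21) = 16, t(22) = 19, t(23) = 12, t(24) = 8, t(25) = 20, t(26) = 5, t(27) = 2, t(28) = 7, t(29) = 9, t(30) = 16, t(31) = 2, t(32) = 18, t(33) = 20, t(34) = 15, t(35) = 12, t(36) = 4, t(37) = 16, t(38) = 20, t(39) = 13, t(40) = 10, t(41) = 0, t(42) = 10, t(43) = 10, t(44) = 20, t(45) = 7, t(46) = 4, t(47) = 11, t(48) = 15, t(49) = 3, t(50) = 18.
Since (t(49), t(50)) = (t(1), t(2)) = (3, 18) (two consecutive terms determine the rest), the sequence is periodic with period 48.
So t(3462) = t(1 + ((3462-1) mod 48)) = t(6) = 7.

7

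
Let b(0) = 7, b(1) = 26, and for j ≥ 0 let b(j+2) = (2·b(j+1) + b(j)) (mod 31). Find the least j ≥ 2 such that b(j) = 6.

We have b(0) = 7,  b(1) = 26,  b(2) = 28,  b(3) = 20,  b(4) = 6,  b(5) = 1,  b(6) = 8,  b(7) = 17,  b(8) = 11,  b(9) = 8,  b(10) = 27,  b(11) = 0,  b(12) = 27,  b(13) = 23,  b(14) = 11,  b(15) = 14,  b(16) = 8,  b(17) = 30,  b(18) = 6,  b(19) = 11,  b(20) = 28,  b(21) = 5,  b(22) = 7,  b(23) = 19,  b(24) = 14,  b(25) = 16,  b(26) = 15,  b(27) = 15,  b(28) = 14,  b(29) = 12,  b(30) = 7,  b(31) = 26.
Since (b(30), b(31)) = (b(0), b(1)) = (7, 26) (two consecutive terms determine the rest), the sequence is periodic with period 30.
The value 6 first appears (with j ≥ 2) at b(4).

4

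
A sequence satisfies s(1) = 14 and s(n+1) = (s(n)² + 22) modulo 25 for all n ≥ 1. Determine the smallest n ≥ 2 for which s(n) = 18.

2

s(1) = 14,  s(2) = 18,  s(3) = 21,  s(4) = 13,  s(5) = 16,  s(6) = 3,  s(7) = 6,  s(8) = 8,  s(9) = 11,  s(10) = 18.
Since s(10) = s(2) = 18, the sequence is eventually periodic: after a pre-period of length 1 it cycles with period 8.
The value 18 first appears (with n ≥ 2) at s(2).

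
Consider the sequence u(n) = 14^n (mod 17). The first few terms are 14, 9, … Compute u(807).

6

We have u(1) = 14, u(2) = 9, u(3) = 7, u(4) = 13, u(5) = 12, u(6) = 15, u(7) = 6, u(8) = 16, u(9) = 3, u(10) = 8, u(11) = 10, u(12) = 4, u(13) = 5, u(14) = 2, u(15) = 11, u(16) = 1, u(17) = 14.
The sequence repeats with period 16.
(807 - 1) mod 16 = 6, so u(807) = u(7) = 6.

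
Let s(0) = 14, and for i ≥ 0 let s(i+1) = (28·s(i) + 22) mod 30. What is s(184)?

24

We have s(0) = 14; s(1) = 24; s(2) = 4; s(3) = 14.
The sequence repeats with period 3.
(184 - 0) mod 3 = 1, so s(184) = s(1) = 24.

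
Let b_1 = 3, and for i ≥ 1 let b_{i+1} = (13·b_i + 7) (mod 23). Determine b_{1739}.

b_1 = 3,  b_2 = 0,  b_3 = 7,  b_4 = 6,  b_5 = 16,  b_6 = 8,  b_7 = 19,  b_8 = 1,  b_9 = 20,  b_{10} = 14,  b_{11} = 5,  b_{12} = 3.
The sequence repeats with period 11.
(1739 - 1) mod 11 = 0, so b_{1739} = b_1 = 3.

3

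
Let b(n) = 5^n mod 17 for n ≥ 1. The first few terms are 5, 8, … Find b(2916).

13

We have b(1) = 5,  b(2) = 8,  b(3) = 6,  b(4) = 13,  b(5) = 14,  b(6) = 2,  b(7) = 10,  b(8) = 16,  b(9) = 12,  b(10) = 9,  b(11) = 11,  b(12) = 4,  b(13) = 3,  b(14) = 15,  b(15) = 7,  b(16) = 1,  b(17) = 5.
The sequence repeats with period 16.
(2916 - 1) mod 16 = 3, so b(2916) = b(4) = 13.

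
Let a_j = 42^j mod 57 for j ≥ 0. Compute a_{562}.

a_0 = 1, a_1 = 42, a_2 = 54, a_3 = 45, a_4 = 9, a_5 = 36, a_6 = 30, a_7 = 6, a_8 = 24, a_9 = 39, a_{10} = 42.
Since a_{10} = a_1 = 42, the sequence is eventually periodic: after a pre-period of length 1 it cycles with period 9.
For j ≥ 1, a_j depends only on (j - 1) mod 9. (562 - 1) mod 9 = 3, so a_{562} = a_4 = 9.

9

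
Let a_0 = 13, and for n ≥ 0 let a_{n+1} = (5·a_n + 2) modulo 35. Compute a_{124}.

2

Listing terms: a_0 = 13, a_1 = 32, a_2 = 22, a_3 = 7, a_4 = 2, a_5 = 12, a_6 = 27, a_7 = 32.
Since a_7 = a_1 = 32, the sequence is eventually periodic: after a pre-period of length 1 it cycles with period 6.
For n ≥ 1, a_n depends only on (n - 1) mod 6. (124 - 1) mod 6 = 3, so a_{124} = a_4 = 2.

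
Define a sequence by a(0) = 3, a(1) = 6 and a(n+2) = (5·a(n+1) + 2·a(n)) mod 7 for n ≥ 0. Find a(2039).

1

Computing terms: a(0) = 3,  a(1) = 6,  a(2) = 1,  a(3) = 3,  a(4) = 3,  a(5) = 0,  a(6) = 6,  a(7) = 2,  a(8) = 1,  a(9) = 2,  a(10) = 5,  a(11) = 1,  a(12) = 1,  a(13) = 0,  a(14) = 2,  a(15) = 3,  a(16) = 5,  a(17) = 3,  a(18) = 4,  a(19) = 5,  a(20) = 5,  a(21) = 0,  a(22) = 3,  a(23) = 1,  a(24) = 4,  a(25) = 1,  a(26) = 6,  a(27) = 4,  a(28) = 4,  a(29) = 0,  a(30) = 1,  a(31) = 5,  a(32) = 6,  a(33) = 5,  a(34) = 2,  a(35) = 6,  a(36) = 6,  a(37) = 0,  a(38) = 5,  a(39) = 4,  a(40) = 2,  a(41) = 4,  a(42) = 3,  a(43) = 2,  a(44) = 2,  a(45) = 0,  a(46) = 4,  a(47) = 6,  a(48) = 3,  a(49) = 6.
The sequence repeats with period 48.
(2039 - 0) mod 48 = 23, so a(2039) = a(23) = 1.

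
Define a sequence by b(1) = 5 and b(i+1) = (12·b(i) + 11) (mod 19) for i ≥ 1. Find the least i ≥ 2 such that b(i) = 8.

3

We have b(1) = 5, b(2) = 14, b(3) = 8, b(4) = 12, b(5) = 3, b(6) = 9, b(7) = 5.
Since b(7) = b(1) = 5, the sequence is periodic with period 6.
The value 8 first appears (with i ≥ 2) at b(3).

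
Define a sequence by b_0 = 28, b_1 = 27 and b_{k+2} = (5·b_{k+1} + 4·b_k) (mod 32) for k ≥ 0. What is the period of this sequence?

Listing terms: b_0 = 28,  b_1 = 27,  b_2 = 23,  b_3 = 31,  b_4 = 23,  b_5 = 15,  b_6 = 7,  b_7 = 31,  b_8 = 23.
Since (b_7, b_8) = (b_3, b_4) = (31, 23) (two consecutive terms determine the rest), the sequence is eventually periodic: after a pre-period of length 3 it cycles with period 4.

4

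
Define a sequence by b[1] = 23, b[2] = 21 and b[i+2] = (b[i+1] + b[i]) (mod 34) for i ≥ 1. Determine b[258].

4

We have b[1] = 23, b[2] = 21, b[3] = 10, b[4] = 31, b[5] = 7, b[6] = 4, b[7] = 11, b[8] = 15, b[9] = 26, b[10] = 7, b[11] = 33, b[12] = 6, b[13] = 5, b[14] = 11, b[15] = 16, b[16] = 27, b[17] = 9, b[18] = 2, b[19] = 11, b[20] = 13, b[21] = 24, b[22] = 3, b[23] = 27, b[24] = 30, b[25] = 23, b[26] = 19, b[27] = 8, b[28] = 27, b[29] = 1, b[30] = 28, b[31] = 29, b[32] = 23, b[33] = 18, b[34] = 7, b[35] = 25, b[36] = 32, b[37] = 23, b[38] = 21.
The sequence repeats with period 36.
So b[258] = b[1 + ((258-1) mod 36)] = b[6] = 4.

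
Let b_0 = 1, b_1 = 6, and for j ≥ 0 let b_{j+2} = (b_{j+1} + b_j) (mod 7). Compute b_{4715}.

We have b_0 = 1, b_1 = 6, b_2 = 0, b_3 = 6, b_4 = 6, b_5 = 5, b_6 = 4, b_7 = 2, b_8 = 6, b_9 = 1, b_{10} = 0, b_{11} = 1, b_{12} = 1, b_{13} = 2, b_{14} = 3, b_{15} = 5, b_{16} = 1, b_{17} = 6.
The sequence repeats with period 16.
So b_{4715} = b_{0 + ((4715-0) mod 16)} = b_{11} = 1.

1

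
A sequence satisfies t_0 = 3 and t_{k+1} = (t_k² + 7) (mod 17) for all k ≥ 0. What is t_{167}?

8

Computing terms: t_0 = 3, t_1 = 16, t_2 = 8, t_3 = 3.
Since t_3 = t_0 = 3, the sequence is periodic with period 3.
(167 - 0) mod 3 = 2, so t_{167} = t_2 = 8.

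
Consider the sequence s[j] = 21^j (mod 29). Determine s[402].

Computing terms: s[0] = 1, s[1] = 21, s[2] = 6, s[3] = 10, s[4] = 7, s[5] = 2, s[6] = 13, s[7] = 12, s[8] = 20, s[9] = 14, s[10] = 4, s[11] = 26, s[12] = 24, s[13] = 11, s[14] = 28, s[15] = 8, s[16] = 23, s[17] = 19, s[18] = 22, s[19] = 27, s[20] = 16, s[21] = 17, s[22] = 9, s[23] = 15, s[24] = 25, s[25] = 3, s[26] = 5, s[27] = 18, s[28] = 1.
The sequence repeats with period 28.
(402 - 0) mod 28 = 10, so s[402] = s[10] = 4.

4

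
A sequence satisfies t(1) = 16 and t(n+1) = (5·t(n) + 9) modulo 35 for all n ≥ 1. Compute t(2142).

14

Listing terms: t(1) = 16,  t(2) = 19,  t(3) = 34,  t(4) = 4,  t(5) = 29,  t(6) = 14,  t(7) = 9,  t(8) = 19.
Since t(8) = t(2) = 19, the sequence is eventually periodic: after a pre-period of length 1 it cycles with period 6.
For n ≥ 2, t(n) depends only on (n - 2) mod 6. (2142 - 2) mod 6 = 4, so t(2142) = t(6) = 14.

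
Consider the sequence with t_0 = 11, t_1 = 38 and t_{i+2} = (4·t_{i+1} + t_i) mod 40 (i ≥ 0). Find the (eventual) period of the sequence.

We have t_0 = 11, t_1 = 38, t_2 = 3, t_3 = 10, t_4 = 3, t_5 = 22, t_6 = 11, t_7 = 26, t_8 = 35, t_9 = 6, t_{10} = 19, t_{11} = 2, t_{12} = 27, t_{13} = 30, t_{14} = 27, t_{15} = 18, t_{16} = 19, t_{17} = 14, t_{18} = 35, t_{19} = 34, t_{20} = 11, t_{21} = 38.
The sequence repeats with period 20.

20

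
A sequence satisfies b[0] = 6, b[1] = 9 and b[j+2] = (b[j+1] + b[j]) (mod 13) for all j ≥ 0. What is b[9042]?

Listing terms: b[0] = 6,  b[1] = 9,  b[2] = 2,  b[3] = 11,  b[4] = 0,  b[5] = 11,  b[6] = 11,  b[7] = 9,  b[8] = 7,  b[9] = 3,  b[10] = 10,  b[11] = 0,  b[12] = 10,  b[13] = 10,  b[14] = 7,  b[15] = 4,  b[16] = 11,  b[17] = 2,  b[18] = 0,  b[19] = 2,  b[20] = 2,  b[21] = 4,  b[22] = 6,  b[23] = 10,  b[24] = 3,  b[25] = 0,  b[26] = 3,  b[27] = 3,  b[28] = 6,  b[29] = 9.
Since (b[28], b[29]) = (b[0], b[1]) = (6, 9) (two consecutive terms determine the rest), the sequence is periodic with period 28.
So b[9042] = b[0 + ((9042-0) mod 28)] = b[26] = 3.

3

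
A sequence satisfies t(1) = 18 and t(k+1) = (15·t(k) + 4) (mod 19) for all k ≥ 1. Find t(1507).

Listing terms: t(1) = 18,  t(2) = 8,  t(3) = 10,  t(4) = 2,  t(5) = 15,  t(6) = 1,  t(7) = 0,  t(8) = 4,  t(9) = 7,  t(10) = 14,  t(11) = 5,  t(12) = 3,  t(13) = 11,  t(14) = 17,  t(15) = 12,  t(16) = 13,  t(17) = 9,  t(18) = 6,  t(19) = 18.
Since t(19) = t(1) = 18, the sequence is periodic with period 18.
So t(1507) = t(1 + ((1507-1) mod 18)) = t(13) = 11.

11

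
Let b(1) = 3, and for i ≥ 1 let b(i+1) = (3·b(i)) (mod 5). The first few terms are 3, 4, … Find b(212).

1

b(1) = 3, b(2) = 4, b(3) = 2, b(4) = 1, b(5) = 3.
The sequence repeats with period 4.
So b(212) = b(1 + ((212-1) mod 4)) = b(4) = 1.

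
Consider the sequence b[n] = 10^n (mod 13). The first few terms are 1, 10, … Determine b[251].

4

b[0] = 1,  b[1] = 10,  b[2] = 9,  b[3] = 12,  b[4] = 3,  b[5] = 4,  b[6] = 1.
The sequence repeats with period 6.
(251 - 0) mod 6 = 5, so b[251] = b[5] = 4.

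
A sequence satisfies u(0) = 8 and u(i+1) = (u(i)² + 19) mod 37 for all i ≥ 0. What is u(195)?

Listing terms: u(0) = 8; u(1) = 9; u(2) = 26; u(3) = 29; u(4) = 9.
Since u(4) = u(1) = 9, the sequence is eventually periodic: after a pre-period of length 1 it cycles with period 3.
For i ≥ 1, u(i) depends only on (i - 1) mod 3. (195 - 1) mod 3 = 2, so u(195) = u(3) = 29.

29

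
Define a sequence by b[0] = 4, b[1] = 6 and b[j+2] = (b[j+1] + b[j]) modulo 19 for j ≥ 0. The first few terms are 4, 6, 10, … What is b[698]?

2

b[0] = 4; b[1] = 6; b[2] = 10; b[3] = 16; b[4] = 7; b[5] = 4; b[6] = 11; b[7] = 15; b[8] = 7; b[9] = 3; b[10] = 10; b[11] = 13; b[12] = 4; b[13] = 17; b[14] = 2; b[15] = 0; b[16] = 2; b[17] = 2; b[18] = 4; b[19] = 6.
The sequence repeats with period 18.
(698 - 0) mod 18 = 14, so b[698] = b[14] = 2.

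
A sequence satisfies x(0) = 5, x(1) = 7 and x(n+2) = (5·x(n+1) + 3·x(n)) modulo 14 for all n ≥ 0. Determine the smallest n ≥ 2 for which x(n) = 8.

We have x(0) = 5,  x(1) = 7,  x(2) = 8,  x(3) = 5,  x(4) = 7.
The sequence repeats with period 3.
The value 8 first appears (with n ≥ 2) at x(2).

2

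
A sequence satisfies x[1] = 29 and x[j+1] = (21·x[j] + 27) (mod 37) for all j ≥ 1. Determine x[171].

15

Listing terms: x[1] = 29; x[2] = 7; x[3] = 26; x[4] = 18; x[5] = 35; x[6] = 22; x[7] = 8; x[8] = 10; x[9] = 15; x[10] = 9; x[11] = 31; x[12] = 12; x[13] = 20; x[14] = 3; x[15] = 16; x[16] = 30; x[17] = 28; x[18] = 23; x[19] = 29.
The sequence repeats with period 18.
(171 - 1) mod 18 = 8, so x[171] = x[9] = 15.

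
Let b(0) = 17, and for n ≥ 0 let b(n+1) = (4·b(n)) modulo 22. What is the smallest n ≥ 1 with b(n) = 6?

5

Listing terms: b(0) = 17,  b(1) = 2,  b(2) = 8,  b(3) = 10,  b(4) = 18,  b(5) = 6,  b(6) = 2.
Since b(6) = b(1) = 2, the sequence is eventually periodic: after a pre-period of length 1 it cycles with period 5.
The value 6 first appears (with n ≥ 1) at b(5).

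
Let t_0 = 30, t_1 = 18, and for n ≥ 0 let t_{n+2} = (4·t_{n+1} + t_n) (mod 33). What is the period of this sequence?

t_0 = 30,  t_1 = 18,  t_2 = 3,  t_3 = 30,  t_4 = 24,  t_5 = 27,  t_6 = 0,  t_7 = 27,  t_8 = 9,  t_9 = 30,  t_{10} = 30,  t_{11} = 18.
The sequence repeats with period 10.

10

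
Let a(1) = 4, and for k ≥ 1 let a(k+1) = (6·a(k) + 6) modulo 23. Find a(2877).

0

Listing terms: a(1) = 4,  a(2) = 7,  a(3) = 2,  a(4) = 18,  a(5) = 22,  a(6) = 0,  a(7) = 6,  a(8) = 19,  a(9) = 5,  a(10) = 13,  a(11) = 15,  a(12) = 4.
The sequence repeats with period 11.
(2877 - 1) mod 11 = 5, so a(2877) = a(6) = 0.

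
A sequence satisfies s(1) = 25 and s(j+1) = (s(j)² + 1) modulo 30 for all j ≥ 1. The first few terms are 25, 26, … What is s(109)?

Computing terms: s(1) = 25,  s(2) = 26,  s(3) = 17,  s(4) = 20,  s(5) = 11,  s(6) = 2,  s(7) = 5,  s(8) = 26.
Since s(8) = s(2) = 26, the sequence is eventually periodic: after a pre-period of length 1 it cycles with period 6.
For j ≥ 2, s(j) depends only on (j - 2) mod 6. (109 - 2) mod 6 = 5, so s(109) = s(7) = 5.

5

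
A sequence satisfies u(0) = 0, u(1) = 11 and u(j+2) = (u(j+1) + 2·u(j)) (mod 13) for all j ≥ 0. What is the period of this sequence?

Listing terms: u(0) = 0,  u(1) = 11,  u(2) = 11,  u(3) = 7,  u(4) = 3,  u(5) = 4,  u(6) = 10,  u(7) = 5,  u(8) = 12,  u(9) = 9,  u(10) = 7,  u(11) = 12,  u(12) = 0,  u(13) = 11.
Since (u(12), u(13)) = (u(0), u(1)) = (0, 11) (two consecutive terms determine the rest), the sequence is periodic with period 12.

12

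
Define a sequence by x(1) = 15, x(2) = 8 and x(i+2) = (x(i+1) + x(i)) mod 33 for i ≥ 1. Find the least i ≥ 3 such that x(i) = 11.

19

We have x(1) = 15,  x(2) = 8,  x(3) = 23,  x(4) = 31,  x(5) = 21,  x(6) = 19,  x(7) = 7,  x(8) = 26,  x(9) = 0,  x(10) = 26,  x(11) = 26,  x(12) = 19,  x(13) = 12,  x(14) = 31,  x(15) = 10,  x(16) = 8,  x(17) = 18,  x(18) = 26,  x(19) = 11,  x(20) = 4,  x(21) = 15,  x(22) = 19,  x(23) = 1,  x(24) = 20,  x(25) = 21,  x(26) = 8,  x(27) = 29,  x(28) = 4,  x(29) = 0,  x(30) = 4,  x(31) = 4,  x(32) = 8,  x(33) = 12,  x(34) = 20,  x(35) = 32,  x(36) = 19,  x(37) = 18,  x(38) = 4,  x(39) = 22,  x(40) = 26,  x(41) = 15,  x(42) = 8.
Since (x(41), x(42)) = (x(1), x(2)) = (15, 8) (two consecutive terms determine the rest), the sequence is periodic with period 40.
The value 11 first appears (with i ≥ 3) at x(19).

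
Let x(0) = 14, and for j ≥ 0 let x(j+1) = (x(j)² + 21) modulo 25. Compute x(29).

15

x(0) = 14; x(1) = 17; x(2) = 10; x(3) = 21; x(4) = 12; x(5) = 15; x(6) = 21.
Since x(6) = x(3) = 21, the sequence is eventually periodic: after a pre-period of length 3 it cycles with period 3.
For j ≥ 3, x(j) depends only on (j - 3) mod 3. (29 - 3) mod 3 = 2, so x(29) = x(5) = 15.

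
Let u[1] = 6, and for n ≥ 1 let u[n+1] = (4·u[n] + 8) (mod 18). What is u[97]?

0

Computing terms: u[1] = 6; u[2] = 14; u[3] = 10; u[4] = 12; u[5] = 2; u[6] = 16; u[7] = 0; u[8] = 8; u[9] = 4; u[10] = 6.
The sequence repeats with period 9.
So u[97] = u[1 + ((97-1) mod 9)] = u[7] = 0.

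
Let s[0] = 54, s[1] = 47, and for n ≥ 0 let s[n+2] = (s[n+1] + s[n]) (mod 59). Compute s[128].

s[0] = 54,  s[1] = 47,  s[2] = 42,  s[3] = 30,  s[4] = 13,  s[5] = 43,  s[6] = 56,  s[7] = 40,  s[8] = 37,  s[9] = 18,  s[10] = 55,  s[11] = 14,  s[12] = 10,  s[13] = 24,  s[14] = 34,  s[15] = 58,  s[16] = 33,  s[17] = 32,  s[18] = 6,  s[19] = 38,  s[20] = 44,  s[21] = 23,  s[22] = 8,  s[23] = 31,  s[24] = 39,  s[25] = 11,  s[26] = 50,  s[27] = 2,  s[28] = 52,  s[29] = 54,  s[30] = 47.
The sequence repeats with period 29.
So s[128] = s[0 + ((128-0) mod 29)] = s[12] = 10.

10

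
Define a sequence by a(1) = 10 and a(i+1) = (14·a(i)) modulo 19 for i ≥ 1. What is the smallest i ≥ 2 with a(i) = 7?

2

Computing terms: a(1) = 10; a(2) = 7; a(3) = 3; a(4) = 4; a(5) = 18; a(6) = 5; a(7) = 13; a(8) = 11; a(9) = 2; a(10) = 9; a(11) = 12; a(12) = 16; a(13) = 15; a(14) = 1; a(15) = 14; a(16) = 6; a(17) = 8; a(18) = 17; a(19) = 10.
The sequence repeats with period 18.
The value 7 first appears (with i ≥ 2) at a(2).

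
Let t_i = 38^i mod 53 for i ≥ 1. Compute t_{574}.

We have t_1 = 38,  t_2 = 13,  t_3 = 17,  t_4 = 10,  t_5 = 9,  t_6 = 24,  t_7 = 11,  t_8 = 47,  t_9 = 37,  t_{10} = 28,  t_{11} = 4,  t_{12} = 46,  t_{13} = 52,  t_{14} = 15,  t_{15} = 40,  t_{16} = 36,  t_{17} = 43,  t_{18} = 44,  t_{19} = 29,  t_{20} = 42,  t_{21} = 6,  t_{22} = 16,  t_{23} = 25,  t_{24} = 49,  t_{25} = 7,  t_{26} = 1,  t_{27} = 38.
Since t_{27} = t_1 = 38, the sequence is periodic with period 26.
So t_{574} = t_{1 + ((574-1) mod 26)} = t_2 = 13.

13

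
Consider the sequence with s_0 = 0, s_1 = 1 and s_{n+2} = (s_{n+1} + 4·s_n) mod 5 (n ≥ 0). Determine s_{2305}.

1

Listing terms: s_0 = 0, s_1 = 1, s_2 = 1, s_3 = 0, s_4 = 4, s_5 = 4, s_6 = 0, s_7 = 1.
Since (s_6, s_7) = (s_0, s_1) = (0, 1) (two consecutive terms determine the rest), the sequence is periodic with period 6.
(2305 - 0) mod 6 = 1, so s_{2305} = s_1 = 1.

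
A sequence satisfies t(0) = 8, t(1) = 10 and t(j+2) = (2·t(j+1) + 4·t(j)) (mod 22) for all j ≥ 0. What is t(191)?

10

Listing terms: t(0) = 8; t(1) = 10; t(2) = 8; t(3) = 12; t(4) = 12; t(5) = 6; t(6) = 16; t(7) = 12; t(8) = 0; t(9) = 4; t(10) = 8; t(11) = 10.
The sequence repeats with period 10.
(191 - 0) mod 10 = 1, so t(191) = t(1) = 10.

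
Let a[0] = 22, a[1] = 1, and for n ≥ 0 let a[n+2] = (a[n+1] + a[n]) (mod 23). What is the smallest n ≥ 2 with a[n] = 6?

a[0] = 22, a[1] = 1, a[2] = 0, a[3] = 1, a[4] = 1, a[5] = 2, a[6] = 3, a[7] = 5, a[8] = 8, a[9] = 13, a[10] = 21, a[11] = 11, a[12] = 9, a[13] = 20, a[14] = 6, a[15] = 3, a[16] = 9, a[17] = 12, a[18] = 21, a[19] = 10, a[20] = 8, a[21] = 18, a[22] = 3, a[23] = 21, a[24] = 1, a[25] = 22, a[26] = 0, a[27] = 22, a[28] = 22, a[29] = 21, a[30] = 20, a[31] = 18, a[32] = 15, a[33] = 10, a[34] = 2, a[35] = 12, a[36] = 14, a[37] = 3, a[38] = 17, a[39] = 20, a[40] = 14, a[41] = 11, a[42] = 2, a[43] = 13, a[44] = 15, a[45] = 5, a[46] = 20, a[47] = 2, a[48] = 22, a[49] = 1.
Since (a[48], a[49]) = (a[0], a[1]) = (22, 1) (two consecutive terms determine the rest), the sequence is periodic with period 48.
The value 6 first appears (with n ≥ 2) at a[14].

14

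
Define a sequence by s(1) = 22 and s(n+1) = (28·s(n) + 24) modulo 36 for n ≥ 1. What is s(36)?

Listing terms: s(1) = 22; s(2) = 28; s(3) = 16; s(4) = 4; s(5) = 28.
Since s(5) = s(2) = 28, the sequence is eventually periodic: after a pre-period of length 1 it cycles with period 3.
For n ≥ 2, s(n) depends only on (n - 2) mod 3. (36 - 2) mod 3 = 1, so s(36) = s(3) = 16.

16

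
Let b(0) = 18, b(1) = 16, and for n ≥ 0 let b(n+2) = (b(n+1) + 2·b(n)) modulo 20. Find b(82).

Listing terms: b(0) = 18,  b(1) = 16,  b(2) = 12,  b(3) = 4,  b(4) = 8,  b(5) = 16,  b(6) = 12.
Since (b(5), b(6)) = (b(1), b(2)) = (16, 12) (two consecutive terms determine the rest), the sequence is eventually periodic: after a pre-period of length 1 it cycles with period 4.
For n ≥ 1, b(n) depends only on (n - 1) mod 4. (82 - 1) mod 4 = 1, so b(82) = b(2) = 12.

12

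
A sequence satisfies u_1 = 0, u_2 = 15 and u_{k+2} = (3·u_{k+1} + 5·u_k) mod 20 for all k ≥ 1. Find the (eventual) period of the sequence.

Listing terms: u_1 = 0, u_2 = 15, u_3 = 5, u_4 = 10, u_5 = 15, u_6 = 15, u_7 = 0, u_8 = 15.
The sequence repeats with period 6.

6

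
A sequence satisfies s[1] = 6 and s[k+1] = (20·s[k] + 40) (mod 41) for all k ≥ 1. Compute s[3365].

10

s[1] = 6, s[2] = 37, s[3] = 1, s[4] = 19, s[5] = 10, s[6] = 35, s[7] = 2, s[8] = 39, s[9] = 0, s[10] = 40, s[11] = 20, s[12] = 30, s[13] = 25, s[14] = 7, s[15] = 16, s[16] = 32, s[17] = 24, s[18] = 28, s[19] = 26, s[20] = 27, s[21] = 6.
The sequence repeats with period 20.
So s[3365] = s[1 + ((3365-1) mod 20)] = s[5] = 10.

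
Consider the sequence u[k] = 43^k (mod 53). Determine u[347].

25

u[0] = 1, u[1] = 43, u[2] = 47, u[3] = 7, u[4] = 36, u[5] = 11, u[6] = 49, u[7] = 40, u[8] = 24, u[9] = 25, u[10] = 15, u[11] = 9, u[12] = 16, u[13] = 52, u[14] = 10, u[15] = 6, u[16] = 46, u[17] = 17, u[18] = 42, u[19] = 4, u[20] = 13, u[21] = 29, u[22] = 28, u[23] = 38, u[24] = 44, u[25] = 37, u[26] = 1.
Since u[26] = u[0] = 1, the sequence is periodic with period 26.
(347 - 0) mod 26 = 9, so u[347] = u[9] = 25.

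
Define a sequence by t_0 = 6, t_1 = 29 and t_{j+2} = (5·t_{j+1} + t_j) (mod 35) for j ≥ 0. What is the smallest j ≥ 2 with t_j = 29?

7

We have t_0 = 6, t_1 = 29, t_2 = 11, t_3 = 14, t_4 = 11, t_5 = 34, t_6 = 6, t_7 = 29.
The sequence repeats with period 6.
The value 29 next appears (with j ≥ 2) at t_7.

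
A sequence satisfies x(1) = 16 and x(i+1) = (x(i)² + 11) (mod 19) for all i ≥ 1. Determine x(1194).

Computing terms: x(1) = 16,  x(2) = 1,  x(3) = 12,  x(4) = 3,  x(5) = 1.
Since x(5) = x(2) = 1, the sequence is eventually periodic: after a pre-period of length 1 it cycles with period 3.
For i ≥ 2, x(i) depends only on (i - 2) mod 3. (1194 - 2) mod 3 = 1, so x(1194) = x(3) = 12.

12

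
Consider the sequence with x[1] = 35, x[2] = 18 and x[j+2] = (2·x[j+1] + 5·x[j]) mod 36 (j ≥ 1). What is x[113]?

27

We have x[1] = 35; x[2] = 18; x[3] = 31; x[4] = 8; x[5] = 27; x[6] = 22; x[7] = 35; x[8] = 0; x[9] = 31; x[10] = 26; x[11] = 27; x[12] = 4; x[13] = 35; x[14] = 18.
Since (x[13], x[14]) = (x[1], x[2]) = (35, 18) (two consecutive terms determine the rest), the sequence is periodic with period 12.
(113 - 1) mod 12 = 4, so x[113] = x[5] = 27.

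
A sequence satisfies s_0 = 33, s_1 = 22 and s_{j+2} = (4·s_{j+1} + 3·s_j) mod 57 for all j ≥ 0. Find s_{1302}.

40

s_0 = 33,  s_1 = 22,  s_2 = 16,  s_3 = 16,  s_4 = 55,  s_5 = 40,  s_6 = 40,  s_7 = 52,  s_8 = 43,  s_9 = 43,  s_{10} = 16,  s_{11} = 22,  s_{12} = 22,  s_{13} = 40,  s_{14} = 55,  s_{15} = 55,  s_{16} = 43,  s_{17} = 52,  s_{18} = 52,  s_{19} = 22,  s_{20} = 16.
Since (s_{19}, s_{20}) = (s_1, s_2) = (22, 16) (two consecutive terms determine the rest), the sequence is eventually periodic: after a pre-period of length 1 it cycles with period 18.
For j ≥ 1, s_j depends only on (j - 1) mod 18. (1302 - 1) mod 18 = 5, so s_{1302} = s_6 = 40.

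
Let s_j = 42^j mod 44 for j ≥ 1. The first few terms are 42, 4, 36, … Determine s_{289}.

Listing terms: s_1 = 42; s_2 = 4; s_3 = 36; s_4 = 16; s_5 = 12; s_6 = 20; s_7 = 4.
Since s_7 = s_2 = 4, the sequence is eventually periodic: after a pre-period of length 1 it cycles with period 5.
For j ≥ 2, s_j depends only on (j - 2) mod 5. (289 - 2) mod 5 = 2, so s_{289} = s_4 = 16.

16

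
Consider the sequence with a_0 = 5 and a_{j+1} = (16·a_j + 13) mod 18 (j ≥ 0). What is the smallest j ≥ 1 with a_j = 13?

Computing terms: a_0 = 5,  a_1 = 3,  a_2 = 7,  a_3 = 17,  a_4 = 15,  a_5 = 1,  a_6 = 11,  a_7 = 9,  a_8 = 13,  a_9 = 5.
The sequence repeats with period 9.
The value 13 first appears (with j ≥ 1) at a_8.

8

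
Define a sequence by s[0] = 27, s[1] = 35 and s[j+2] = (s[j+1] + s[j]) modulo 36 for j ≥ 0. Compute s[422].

10

We have s[0] = 27, s[1] = 35, s[2] = 26, s[3] = 25, s[4] = 15, s[5] = 4, s[6] = 19, s[7] = 23, s[8] = 6, s[9] = 29, s[10] = 35, s[11] = 28, s[12] = 27, s[13] = 19, s[14] = 10, s[15] = 29, s[16] = 3, s[17] = 32, s[18] = 35, s[19] = 31, s[20] = 30, s[21] = 25, s[22] = 19, s[23] = 8, s[24] = 27, s[25] = 35.
The sequence repeats with period 24.
(422 - 0) mod 24 = 14, so s[422] = s[14] = 10.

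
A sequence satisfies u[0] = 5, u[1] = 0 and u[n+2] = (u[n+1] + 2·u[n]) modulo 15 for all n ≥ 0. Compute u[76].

0

We have u[0] = 5; u[1] = 0; u[2] = 10; u[3] = 10; u[4] = 0; u[5] = 5; u[6] = 5; u[7] = 0.
Since (u[6], u[7]) = (u[0], u[1]) = (5, 0) (two consecutive terms determine the rest), the sequence is periodic with period 6.
(76 - 0) mod 6 = 4, so u[76] = u[4] = 0.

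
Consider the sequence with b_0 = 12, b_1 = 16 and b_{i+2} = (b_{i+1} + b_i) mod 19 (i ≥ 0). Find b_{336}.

b_0 = 12, b_1 = 16, b_2 = 9, b_3 = 6, b_4 = 15, b_5 = 2, b_6 = 17, b_7 = 0, b_8 = 17, b_9 = 17, b_{10} = 15, b_{11} = 13, b_{12} = 9, b_{13} = 3, b_{14} = 12, b_{15} = 15, b_{16} = 8, b_{17} = 4, b_{18} = 12, b_{19} = 16.
Since (b_{18}, b_{19}) = (b_0, b_1) = (12, 16) (two consecutive terms determine the rest), the sequence is periodic with period 18.
So b_{336} = b_{0 + ((336-0) mod 18)} = b_{12} = 9.

9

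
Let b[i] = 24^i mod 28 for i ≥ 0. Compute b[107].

We have b[0] = 1,  b[1] = 24,  b[2] = 16,  b[3] = 20,  b[4] = 4,  b[5] = 12,  b[6] = 8,  b[7] = 24.
Since b[7] = b[1] = 24, the sequence is eventually periodic: after a pre-period of length 1 it cycles with period 6.
For i ≥ 1, b[i] depends only on (i - 1) mod 6. (107 - 1) mod 6 = 4, so b[107] = b[5] = 12.

12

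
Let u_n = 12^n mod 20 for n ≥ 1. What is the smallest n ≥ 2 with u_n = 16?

Computing terms: u_1 = 12,  u_2 = 4,  u_3 = 8,  u_4 = 16,  u_5 = 12.
Since u_5 = u_1 = 12, the sequence is periodic with period 4.
The value 16 first appears (with n ≥ 2) at u_4.

4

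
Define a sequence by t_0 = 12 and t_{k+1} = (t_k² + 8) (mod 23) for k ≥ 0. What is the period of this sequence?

We have t_0 = 12,  t_1 = 14,  t_2 = 20,  t_3 = 17,  t_4 = 21,  t_5 = 12.
The sequence repeats with period 5.

5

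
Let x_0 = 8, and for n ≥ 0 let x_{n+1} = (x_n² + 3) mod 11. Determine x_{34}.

We have x_0 = 8,  x_1 = 1,  x_2 = 4,  x_3 = 8.
The sequence repeats with period 3.
So x_{34} = x_{0 + ((34-0) mod 3)} = x_1 = 1.

1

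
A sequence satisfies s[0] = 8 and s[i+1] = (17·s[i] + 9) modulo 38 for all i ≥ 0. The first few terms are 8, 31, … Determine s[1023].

Computing terms: s[0] = 8,  s[1] = 31,  s[2] = 4,  s[3] = 1,  s[4] = 26,  s[5] = 33,  s[6] = 0,  s[7] = 9,  s[8] = 10,  s[9] = 27,  s[10] = 12,  s[11] = 23,  s[12] = 20,  s[13] = 7,  s[14] = 14,  s[15] = 19,  s[16] = 28,  s[17] = 29,  s[18] = 8.
The sequence repeats with period 18.
(1023 - 0) mod 18 = 15, so s[1023] = s[15] = 19.

19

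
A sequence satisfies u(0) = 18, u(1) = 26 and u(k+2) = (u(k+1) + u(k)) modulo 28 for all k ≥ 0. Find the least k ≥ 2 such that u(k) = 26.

10

u(0) = 18,  u(1) = 26,  u(2) = 16,  u(3) = 14,  u(4) = 2,  u(5) = 16,  u(6) = 18,  u(7) = 6,  u(8) = 24,  u(9) = 2,  u(10) = 26,  u(11) = 0,  u(12) = 26,  u(13) = 26,  u(14) = 24,  u(15) = 22,  u(16) = 18,  u(17) = 12,  u(18) = 2,  u(19) = 14,  u(20) = 16,  u(21) = 2,  u(22) = 18,  u(23) = 20,  u(24) = 10,  u(25) = 2,  u(26) = 12,  u(27) = 14,  u(28) = 26,  u(29) = 12,  u(30) = 10,  u(31) = 22,  u(32) = 4,  u(33) = 26,  u(34) = 2,  u(35) = 0,  u(36) = 2,  u(37) = 2,  u(38) = 4,  u(39) = 6,  u(40) = 10,  u(41) = 16,  u(42) = 26,  u(43) = 14,  u(44) = 12,  u(45) = 26,  u(46) = 10,  u(47) = 8,  u(48) = 18,  u(49) = 26.
The sequence repeats with period 48.
The value 26 first appears (with k ≥ 2) at u(10).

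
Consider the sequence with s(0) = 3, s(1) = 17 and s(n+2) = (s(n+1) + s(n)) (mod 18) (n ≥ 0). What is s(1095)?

17

s(0) = 3, s(1) = 17, s(2) = 2, s(3) = 1, s(4) = 3, s(5) = 4, s(6) = 7, s(7) = 11, s(8) = 0, s(9) = 11, s(10) = 11, s(11) = 4, s(12) = 15, s(13) = 1, s(14) = 16, s(15) = 17, s(16) = 15, s(17) = 14, s(18) = 11, s(19) = 7, s(20) = 0, s(21) = 7, s(22) = 7, s(23) = 14, s(24) = 3, s(25) = 17.
The sequence repeats with period 24.
So s(1095) = s(0 + ((1095-0) mod 24)) = s(15) = 17.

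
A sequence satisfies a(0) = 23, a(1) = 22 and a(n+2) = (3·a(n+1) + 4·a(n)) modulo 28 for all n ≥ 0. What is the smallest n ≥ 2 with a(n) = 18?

2

a(0) = 23; a(1) = 22; a(2) = 18; a(3) = 2; a(4) = 22; a(5) = 18.
Since (a(4), a(5)) = (a(1), a(2)) = (22, 18) (two consecutive terms determine the rest), the sequence is eventually periodic: after a pre-period of length 1 it cycles with period 3.
The value 18 first appears (with n ≥ 2) at a(2).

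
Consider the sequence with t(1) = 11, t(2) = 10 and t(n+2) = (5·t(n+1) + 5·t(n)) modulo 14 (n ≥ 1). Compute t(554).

Computing terms: t(1) = 11,  t(2) = 10,  t(3) = 7,  t(4) = 1,  t(5) = 12,  t(6) = 9,  t(7) = 7,  t(8) = 10,  t(9) = 1,  t(10) = 13,  t(11) = 0,  t(12) = 9,  t(13) = 3,  t(14) = 4,  t(15) = 7,  t(16) = 13,  t(17) = 2,  t(18) = 5,  t(19) = 7,  t(20) = 4,  t(21) = 13,  t(22) = 1,  t(23) = 0,  t(24) = 5,  t(25) = 11,  t(26) = 10.
Since (t(25), t(26)) = (t(1), t(2)) = (11, 10) (two consecutive terms determine the rest), the sequence is periodic with period 24.
(554 - 1) mod 24 = 1, so t(554) = t(2) = 10.

10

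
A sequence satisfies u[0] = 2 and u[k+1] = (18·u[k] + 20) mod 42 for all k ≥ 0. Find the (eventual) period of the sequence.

3

Listing terms: u[0] = 2, u[1] = 14, u[2] = 20, u[3] = 2.
Since u[3] = u[0] = 2, the sequence is periodic with period 3.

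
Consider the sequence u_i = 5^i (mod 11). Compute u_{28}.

4

Computing terms: u_0 = 1; u_1 = 5; u_2 = 3; u_3 = 4; u_4 = 9; u_5 = 1.
The sequence repeats with period 5.
(28 - 0) mod 5 = 3, so u_{28} = u_3 = 4.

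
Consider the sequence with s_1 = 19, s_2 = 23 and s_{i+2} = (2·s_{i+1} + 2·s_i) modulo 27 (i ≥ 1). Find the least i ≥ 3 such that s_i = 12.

We have s_1 = 19,  s_2 = 23,  s_3 = 3,  s_4 = 25,  s_5 = 2,  s_6 = 0,  s_7 = 4,  s_8 = 8,  s_9 = 24,  s_{10} = 10,  s_{11} = 14,  s_{12} = 21,  s_{13} = 16,  s_{14} = 20,  s_{15} = 18,  s_{16} = 22,  s_{17} = 26,  s_{18} = 15,  s_{19} = 1,  s_{20} = 5,  s_{21} = 12,  s_{22} = 7,  s_{23} = 11,  s_{24} = 9,  s_{25} = 13,  s_{26} = 17,  s_{27} = 6,  s_{28} = 19,  s_{29} = 23.
The sequence repeats with period 27.
The value 12 first appears (with i ≥ 3) at s_{21}.

21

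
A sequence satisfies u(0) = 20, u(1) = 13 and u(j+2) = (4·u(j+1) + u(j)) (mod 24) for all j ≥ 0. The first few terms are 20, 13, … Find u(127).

5

u(0) = 20,  u(1) = 13,  u(2) = 0,  u(3) = 13,  u(4) = 4,  u(5) = 5,  u(6) = 0,  u(7) = 5,  u(8) = 20,  u(9) = 13.
Since (u(8), u(9)) = (u(0), u(1)) = (20, 13) (two consecutive terms determine the rest), the sequence is periodic with period 8.
So u(127) = u(0 + ((127-0) mod 8)) = u(7) = 5.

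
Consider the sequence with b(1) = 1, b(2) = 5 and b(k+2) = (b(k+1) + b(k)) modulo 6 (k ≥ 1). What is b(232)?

1

b(1) = 1,  b(2) = 5,  b(3) = 0,  b(4) = 5,  b(5) = 5,  b(6) = 4,  b(7) = 3,  b(8) = 1,  b(9) = 4,  b(10) = 5,  b(11) = 3,  b(12) = 2,  b(13) = 5,  b(14) = 1,  b(15) = 0,  b(16) = 1,  b(17) = 1,  b(18) = 2,  b(19) = 3,  b(20) = 5,  b(21) = 2,  b(22) = 1,  b(23) = 3,  b(24) = 4,  b(25) = 1,  b(26) = 5.
The sequence repeats with period 24.
So b(232) = b(1 + ((232-1) mod 24)) = b(16) = 1.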